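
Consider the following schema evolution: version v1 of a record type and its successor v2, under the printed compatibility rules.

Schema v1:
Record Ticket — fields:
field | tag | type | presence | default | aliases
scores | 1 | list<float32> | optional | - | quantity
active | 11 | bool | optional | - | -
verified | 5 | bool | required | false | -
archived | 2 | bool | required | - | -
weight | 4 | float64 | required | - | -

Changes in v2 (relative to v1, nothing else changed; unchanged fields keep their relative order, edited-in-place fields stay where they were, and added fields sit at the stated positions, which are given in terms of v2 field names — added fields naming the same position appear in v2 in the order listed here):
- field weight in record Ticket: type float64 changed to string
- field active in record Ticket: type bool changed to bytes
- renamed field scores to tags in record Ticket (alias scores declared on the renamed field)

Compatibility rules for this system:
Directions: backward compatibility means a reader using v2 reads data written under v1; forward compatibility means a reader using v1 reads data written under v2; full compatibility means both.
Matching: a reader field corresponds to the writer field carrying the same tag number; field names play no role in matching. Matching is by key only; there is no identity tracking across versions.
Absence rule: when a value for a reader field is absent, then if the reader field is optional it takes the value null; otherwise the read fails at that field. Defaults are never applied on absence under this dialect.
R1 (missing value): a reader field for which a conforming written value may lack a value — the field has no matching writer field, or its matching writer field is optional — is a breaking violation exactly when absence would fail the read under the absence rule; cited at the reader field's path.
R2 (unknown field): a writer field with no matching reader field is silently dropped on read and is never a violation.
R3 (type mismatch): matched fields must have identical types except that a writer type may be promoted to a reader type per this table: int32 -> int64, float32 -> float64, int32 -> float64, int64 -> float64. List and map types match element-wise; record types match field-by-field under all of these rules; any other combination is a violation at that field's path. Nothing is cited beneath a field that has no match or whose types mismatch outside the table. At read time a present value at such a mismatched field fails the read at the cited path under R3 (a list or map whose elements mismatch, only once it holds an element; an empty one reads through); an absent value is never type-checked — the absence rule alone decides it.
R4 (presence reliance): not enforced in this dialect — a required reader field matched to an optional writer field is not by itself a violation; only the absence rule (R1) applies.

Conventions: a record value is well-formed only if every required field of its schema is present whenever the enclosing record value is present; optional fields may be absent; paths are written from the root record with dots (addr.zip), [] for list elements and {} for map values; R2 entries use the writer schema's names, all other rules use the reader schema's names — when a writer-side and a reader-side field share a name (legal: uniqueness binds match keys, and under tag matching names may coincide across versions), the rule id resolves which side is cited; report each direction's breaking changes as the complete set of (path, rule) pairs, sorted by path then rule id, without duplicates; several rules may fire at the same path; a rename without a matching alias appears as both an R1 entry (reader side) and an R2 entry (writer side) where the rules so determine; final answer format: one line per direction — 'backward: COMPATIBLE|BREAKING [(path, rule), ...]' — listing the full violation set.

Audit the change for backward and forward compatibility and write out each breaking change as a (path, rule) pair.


arrows below run writer -> reader for Ticket
backward for Ticket (reader v2, writer v1):
  writer optional, list<float32> -> list<float32>: reader tags maps from writer scores
  writer optional, bool -> bytes: reader active maps from writer active
  writer required, bool -> bool: reader verified maps from writer verified
  writer required, bool -> bool: reader archived maps from writer archived
  writer required, float64 -> string: reader weight maps from writer weight
  breaking: (active, R3)
  breaking: (weight, R3)
  backward on Ticket therefore BREAKING (2)
forward for Ticket (reader v1, writer v2):
  writer optional, list<float32> -> list<float32>: reader scores maps from writer tags
  writer optional, bytes -> bool: reader active maps from writer active
  writer required, bool -> bool: reader verified maps from writer verified
  writer required, bool -> bool: reader archived maps from writer archived
  writer required, string -> float64: reader weight maps from writer weight
  breaking: (active, R3)
  breaking: (weight, R3)
  forward on Ticket therefore BREAKING (2)

backward: BREAKING [(active, R3), (weight, R3)]; forward: BREAKING [(active, R3), (weight, R3)]


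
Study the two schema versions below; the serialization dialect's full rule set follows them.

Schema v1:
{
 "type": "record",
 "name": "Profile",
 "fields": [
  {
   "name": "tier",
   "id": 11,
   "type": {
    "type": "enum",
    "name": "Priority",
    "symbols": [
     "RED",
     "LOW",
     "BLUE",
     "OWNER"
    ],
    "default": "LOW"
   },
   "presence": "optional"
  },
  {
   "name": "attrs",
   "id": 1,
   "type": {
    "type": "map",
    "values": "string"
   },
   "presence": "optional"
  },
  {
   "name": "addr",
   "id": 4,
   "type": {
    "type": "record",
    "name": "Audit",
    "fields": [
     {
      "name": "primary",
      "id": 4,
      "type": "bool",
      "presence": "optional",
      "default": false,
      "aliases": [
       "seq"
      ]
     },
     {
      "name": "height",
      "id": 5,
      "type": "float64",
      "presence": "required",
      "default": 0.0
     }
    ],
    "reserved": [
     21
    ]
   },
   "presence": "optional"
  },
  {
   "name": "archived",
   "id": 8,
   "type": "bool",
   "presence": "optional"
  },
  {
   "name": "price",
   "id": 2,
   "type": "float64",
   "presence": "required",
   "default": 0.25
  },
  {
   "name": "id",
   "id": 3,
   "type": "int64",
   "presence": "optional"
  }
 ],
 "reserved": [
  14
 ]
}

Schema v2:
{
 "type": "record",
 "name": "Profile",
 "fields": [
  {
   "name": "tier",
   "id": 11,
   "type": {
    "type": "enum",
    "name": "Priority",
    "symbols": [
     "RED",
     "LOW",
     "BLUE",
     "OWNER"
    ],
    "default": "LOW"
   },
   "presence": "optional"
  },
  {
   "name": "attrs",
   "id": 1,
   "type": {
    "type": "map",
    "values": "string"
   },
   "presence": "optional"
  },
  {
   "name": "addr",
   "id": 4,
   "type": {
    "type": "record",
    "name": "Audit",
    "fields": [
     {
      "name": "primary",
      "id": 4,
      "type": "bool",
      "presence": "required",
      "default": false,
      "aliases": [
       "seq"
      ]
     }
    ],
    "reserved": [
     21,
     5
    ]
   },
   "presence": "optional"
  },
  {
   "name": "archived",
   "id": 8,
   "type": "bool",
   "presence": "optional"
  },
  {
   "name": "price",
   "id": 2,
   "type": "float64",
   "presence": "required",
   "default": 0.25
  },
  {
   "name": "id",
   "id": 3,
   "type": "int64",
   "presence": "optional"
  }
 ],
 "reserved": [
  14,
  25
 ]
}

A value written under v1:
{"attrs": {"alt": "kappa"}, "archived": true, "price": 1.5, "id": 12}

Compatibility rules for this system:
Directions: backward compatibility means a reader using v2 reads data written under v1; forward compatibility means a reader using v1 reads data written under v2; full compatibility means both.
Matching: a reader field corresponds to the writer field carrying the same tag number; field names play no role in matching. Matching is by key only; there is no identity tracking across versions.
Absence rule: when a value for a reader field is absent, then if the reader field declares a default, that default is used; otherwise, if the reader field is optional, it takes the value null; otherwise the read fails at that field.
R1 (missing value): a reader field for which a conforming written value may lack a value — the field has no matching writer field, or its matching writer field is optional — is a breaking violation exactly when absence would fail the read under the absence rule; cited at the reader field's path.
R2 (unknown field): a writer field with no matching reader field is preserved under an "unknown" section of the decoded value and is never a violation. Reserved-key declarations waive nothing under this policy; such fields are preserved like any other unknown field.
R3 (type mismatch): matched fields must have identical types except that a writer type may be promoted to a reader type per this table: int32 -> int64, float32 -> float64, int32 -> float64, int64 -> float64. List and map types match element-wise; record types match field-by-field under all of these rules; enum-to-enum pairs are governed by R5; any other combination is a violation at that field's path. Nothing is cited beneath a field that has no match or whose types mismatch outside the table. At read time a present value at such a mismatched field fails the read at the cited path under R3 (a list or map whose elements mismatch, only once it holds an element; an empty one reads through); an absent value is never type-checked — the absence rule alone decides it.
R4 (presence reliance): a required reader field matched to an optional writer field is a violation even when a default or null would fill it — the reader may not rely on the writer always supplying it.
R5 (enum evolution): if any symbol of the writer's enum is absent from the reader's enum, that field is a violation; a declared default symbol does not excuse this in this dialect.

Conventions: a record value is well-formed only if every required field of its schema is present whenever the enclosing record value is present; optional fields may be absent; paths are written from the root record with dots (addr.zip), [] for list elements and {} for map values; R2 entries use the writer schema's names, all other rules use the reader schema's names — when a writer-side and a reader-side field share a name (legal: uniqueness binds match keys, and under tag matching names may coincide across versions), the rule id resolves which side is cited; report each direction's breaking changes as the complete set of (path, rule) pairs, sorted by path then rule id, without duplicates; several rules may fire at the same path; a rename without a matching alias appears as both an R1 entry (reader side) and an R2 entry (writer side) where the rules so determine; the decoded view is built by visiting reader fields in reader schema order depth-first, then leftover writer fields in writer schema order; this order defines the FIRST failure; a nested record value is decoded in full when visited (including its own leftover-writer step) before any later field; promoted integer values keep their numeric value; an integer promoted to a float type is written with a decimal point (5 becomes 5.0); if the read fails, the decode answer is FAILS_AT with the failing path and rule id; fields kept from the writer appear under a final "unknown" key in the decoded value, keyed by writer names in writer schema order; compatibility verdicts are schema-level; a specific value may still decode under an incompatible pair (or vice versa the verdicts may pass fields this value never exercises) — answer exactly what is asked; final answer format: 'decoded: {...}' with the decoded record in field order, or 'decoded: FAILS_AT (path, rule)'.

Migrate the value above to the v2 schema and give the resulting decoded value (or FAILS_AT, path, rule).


in Profile below, arrows point writer -> reader
decode (reader v2):
  tier := null (absent, optional -> null)
  attrs := {"alt": "kappa"}
  addr := null (absent, optional -> null)
  archived := true
  price := 1.5
  id := 12
  => decoded: {"tier": null, "attrs": {"alt": "kappa"}, "addr": null, "archived": true, "price": 1.5, "id": 12}
ruling out the remaining Profile differences:
  removed field height from record Audit (its key 5 joins the reserved list) -> inert under this dialect — no rule fires on Profile and the result does not move
  field primary in record Audit: optional changed to required -> shifts the Profile verdicts, not this decode

decoded: {"tier": null, "attrs": {"alt": "kappa"}, "addr": null, "archived": true, "price": 1.5, "id": 12}


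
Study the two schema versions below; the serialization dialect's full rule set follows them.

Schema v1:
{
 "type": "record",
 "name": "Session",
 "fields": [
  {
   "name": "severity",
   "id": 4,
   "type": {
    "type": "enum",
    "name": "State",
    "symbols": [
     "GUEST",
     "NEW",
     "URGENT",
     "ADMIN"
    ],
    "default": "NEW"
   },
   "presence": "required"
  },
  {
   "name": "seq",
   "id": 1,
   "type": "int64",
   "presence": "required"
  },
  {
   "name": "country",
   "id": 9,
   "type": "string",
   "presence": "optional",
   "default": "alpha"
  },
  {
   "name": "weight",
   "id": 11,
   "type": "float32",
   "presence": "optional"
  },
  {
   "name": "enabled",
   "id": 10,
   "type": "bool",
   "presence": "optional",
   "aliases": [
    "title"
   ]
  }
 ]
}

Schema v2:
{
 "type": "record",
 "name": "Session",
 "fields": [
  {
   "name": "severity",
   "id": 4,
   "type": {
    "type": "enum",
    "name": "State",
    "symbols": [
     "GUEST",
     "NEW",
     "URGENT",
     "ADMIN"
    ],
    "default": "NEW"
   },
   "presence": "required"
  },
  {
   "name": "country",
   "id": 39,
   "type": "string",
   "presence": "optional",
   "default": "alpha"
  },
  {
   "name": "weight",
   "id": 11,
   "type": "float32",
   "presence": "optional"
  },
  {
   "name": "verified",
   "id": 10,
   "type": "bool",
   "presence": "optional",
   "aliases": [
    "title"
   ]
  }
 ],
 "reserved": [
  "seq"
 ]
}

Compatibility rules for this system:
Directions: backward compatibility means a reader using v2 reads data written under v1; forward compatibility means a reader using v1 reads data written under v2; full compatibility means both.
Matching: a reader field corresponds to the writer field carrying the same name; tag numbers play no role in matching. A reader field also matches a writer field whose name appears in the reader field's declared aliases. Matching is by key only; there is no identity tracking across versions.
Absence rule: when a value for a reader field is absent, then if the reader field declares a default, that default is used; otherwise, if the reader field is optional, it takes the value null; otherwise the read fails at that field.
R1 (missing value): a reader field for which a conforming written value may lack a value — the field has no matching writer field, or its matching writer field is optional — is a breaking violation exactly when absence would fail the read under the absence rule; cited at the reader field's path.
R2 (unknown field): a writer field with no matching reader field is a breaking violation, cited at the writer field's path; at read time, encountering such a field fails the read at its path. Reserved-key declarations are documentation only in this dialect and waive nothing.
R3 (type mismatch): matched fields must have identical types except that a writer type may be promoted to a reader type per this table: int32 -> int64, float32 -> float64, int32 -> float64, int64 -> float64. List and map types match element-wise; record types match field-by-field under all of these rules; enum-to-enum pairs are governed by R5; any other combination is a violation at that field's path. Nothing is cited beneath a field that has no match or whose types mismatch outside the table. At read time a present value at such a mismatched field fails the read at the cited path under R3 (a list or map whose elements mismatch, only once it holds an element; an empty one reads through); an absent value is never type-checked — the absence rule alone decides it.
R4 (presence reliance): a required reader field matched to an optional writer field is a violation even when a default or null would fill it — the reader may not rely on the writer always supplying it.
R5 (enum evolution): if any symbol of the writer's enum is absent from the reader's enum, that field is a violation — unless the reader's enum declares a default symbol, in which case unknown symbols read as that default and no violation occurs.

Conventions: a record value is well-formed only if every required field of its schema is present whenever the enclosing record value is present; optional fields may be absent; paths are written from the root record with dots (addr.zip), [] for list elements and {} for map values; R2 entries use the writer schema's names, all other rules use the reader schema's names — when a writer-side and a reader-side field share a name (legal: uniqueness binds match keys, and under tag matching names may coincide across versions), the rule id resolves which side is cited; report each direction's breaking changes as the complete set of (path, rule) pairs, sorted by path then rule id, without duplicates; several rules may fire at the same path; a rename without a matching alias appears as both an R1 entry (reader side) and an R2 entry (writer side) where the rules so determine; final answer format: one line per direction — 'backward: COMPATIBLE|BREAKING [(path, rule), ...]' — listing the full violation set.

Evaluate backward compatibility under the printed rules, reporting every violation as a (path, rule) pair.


backward: BREAKING [(enabled, R2), (seq, R2)]

each type pair in Session: writer, then reader
backward for Session (reader v2, writer v1):
  writer required, State -> State: reader severity maps from writer severity
  writer optional, string -> string: reader country maps from writer country
  writer optional, float32 -> float32: reader weight maps from writer weight
  no writer field matches reader verified
  seq (writer side), unknown to reader
  enabled (writer side), unknown to reader
  rule R2 violated at enabled
  rule R2 violated at seq
  => 2 violation(s): backward is BREAKING for Session
ruling out the remaining Session differences:
  field country in record Session: tag 9 changed to 39 -> triggers nothing under Session's printed rules — same verdict


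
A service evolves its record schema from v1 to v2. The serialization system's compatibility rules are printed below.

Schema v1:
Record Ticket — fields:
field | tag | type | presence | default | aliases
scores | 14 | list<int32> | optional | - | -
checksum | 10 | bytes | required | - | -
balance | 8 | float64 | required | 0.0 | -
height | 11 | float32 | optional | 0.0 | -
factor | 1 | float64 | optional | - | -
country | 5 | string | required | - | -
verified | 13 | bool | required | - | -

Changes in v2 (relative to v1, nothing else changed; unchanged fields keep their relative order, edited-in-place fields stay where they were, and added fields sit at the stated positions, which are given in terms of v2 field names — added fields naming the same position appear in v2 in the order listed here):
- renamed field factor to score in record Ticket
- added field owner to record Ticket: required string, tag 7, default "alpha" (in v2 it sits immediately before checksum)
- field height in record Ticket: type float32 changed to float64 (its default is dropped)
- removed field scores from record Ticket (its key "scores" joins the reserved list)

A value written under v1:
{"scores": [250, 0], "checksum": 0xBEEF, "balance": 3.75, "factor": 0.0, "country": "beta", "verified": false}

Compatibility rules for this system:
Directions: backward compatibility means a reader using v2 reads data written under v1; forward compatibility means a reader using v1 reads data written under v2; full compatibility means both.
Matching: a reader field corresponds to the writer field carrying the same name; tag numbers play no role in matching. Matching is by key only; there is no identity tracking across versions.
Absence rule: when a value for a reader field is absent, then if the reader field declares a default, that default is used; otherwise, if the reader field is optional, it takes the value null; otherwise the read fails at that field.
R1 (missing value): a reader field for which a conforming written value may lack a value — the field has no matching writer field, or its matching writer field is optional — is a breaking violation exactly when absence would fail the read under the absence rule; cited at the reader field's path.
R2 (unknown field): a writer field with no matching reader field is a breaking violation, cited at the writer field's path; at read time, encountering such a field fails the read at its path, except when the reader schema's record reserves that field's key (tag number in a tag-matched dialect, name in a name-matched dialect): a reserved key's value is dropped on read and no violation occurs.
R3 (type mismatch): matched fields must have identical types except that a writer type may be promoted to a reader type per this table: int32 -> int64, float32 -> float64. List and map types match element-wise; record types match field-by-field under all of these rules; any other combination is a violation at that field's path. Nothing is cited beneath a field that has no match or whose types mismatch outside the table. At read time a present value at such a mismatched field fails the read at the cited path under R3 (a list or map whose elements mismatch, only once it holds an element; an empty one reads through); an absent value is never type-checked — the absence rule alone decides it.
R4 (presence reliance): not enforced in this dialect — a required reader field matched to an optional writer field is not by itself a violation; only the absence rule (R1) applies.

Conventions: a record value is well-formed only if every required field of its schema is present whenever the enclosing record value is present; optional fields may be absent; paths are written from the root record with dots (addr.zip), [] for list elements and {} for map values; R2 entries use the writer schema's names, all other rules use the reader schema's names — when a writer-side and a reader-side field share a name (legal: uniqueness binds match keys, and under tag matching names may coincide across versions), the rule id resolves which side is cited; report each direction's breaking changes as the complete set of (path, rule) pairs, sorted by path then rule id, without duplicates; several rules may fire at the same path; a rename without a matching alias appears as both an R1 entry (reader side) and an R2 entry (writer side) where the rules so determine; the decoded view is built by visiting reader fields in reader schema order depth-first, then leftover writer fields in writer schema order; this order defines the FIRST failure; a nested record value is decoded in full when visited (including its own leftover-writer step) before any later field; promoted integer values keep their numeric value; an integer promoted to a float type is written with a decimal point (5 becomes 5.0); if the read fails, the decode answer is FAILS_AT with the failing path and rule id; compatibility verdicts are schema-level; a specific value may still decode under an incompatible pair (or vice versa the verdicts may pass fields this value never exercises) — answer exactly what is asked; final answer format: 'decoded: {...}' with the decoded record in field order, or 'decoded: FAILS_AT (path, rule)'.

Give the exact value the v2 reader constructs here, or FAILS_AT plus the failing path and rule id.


arrows below run writer -> reader for Ticket
decode walk for Ticket under reader schema v2:
  owner := "alpha" (no value, default fills)
  checksum := 0xBEEF
  balance := 3.75
  height := null (not supplied -> null)
  score := null (not supplied -> null)
  country := "beta"
  verified := false
  writer scores: reserved -> dropped
  read fails at factor under R2 (unknown field)
  => FAILS_AT (factor, R2)
remaining Ticket differences; none change what is asked:
  added field owner to record Ticket: required string, tag 7, default "alpha" (in v2 it sits immediately before checksum) -> affects the rule determinations only; this particular Ticket value decodes identically
  field height in record Ticket: type float32 changed to float64 (its default is dropped) -> affects the rule determinations only; this particular Ticket value decodes identically
  removed field scores from record Ticket (its key "scores" joins the reserved list) -> triggers nothing under the printed rules; the Ticket answer is the same either way

decoded: FAILS_AT (factor, R2)


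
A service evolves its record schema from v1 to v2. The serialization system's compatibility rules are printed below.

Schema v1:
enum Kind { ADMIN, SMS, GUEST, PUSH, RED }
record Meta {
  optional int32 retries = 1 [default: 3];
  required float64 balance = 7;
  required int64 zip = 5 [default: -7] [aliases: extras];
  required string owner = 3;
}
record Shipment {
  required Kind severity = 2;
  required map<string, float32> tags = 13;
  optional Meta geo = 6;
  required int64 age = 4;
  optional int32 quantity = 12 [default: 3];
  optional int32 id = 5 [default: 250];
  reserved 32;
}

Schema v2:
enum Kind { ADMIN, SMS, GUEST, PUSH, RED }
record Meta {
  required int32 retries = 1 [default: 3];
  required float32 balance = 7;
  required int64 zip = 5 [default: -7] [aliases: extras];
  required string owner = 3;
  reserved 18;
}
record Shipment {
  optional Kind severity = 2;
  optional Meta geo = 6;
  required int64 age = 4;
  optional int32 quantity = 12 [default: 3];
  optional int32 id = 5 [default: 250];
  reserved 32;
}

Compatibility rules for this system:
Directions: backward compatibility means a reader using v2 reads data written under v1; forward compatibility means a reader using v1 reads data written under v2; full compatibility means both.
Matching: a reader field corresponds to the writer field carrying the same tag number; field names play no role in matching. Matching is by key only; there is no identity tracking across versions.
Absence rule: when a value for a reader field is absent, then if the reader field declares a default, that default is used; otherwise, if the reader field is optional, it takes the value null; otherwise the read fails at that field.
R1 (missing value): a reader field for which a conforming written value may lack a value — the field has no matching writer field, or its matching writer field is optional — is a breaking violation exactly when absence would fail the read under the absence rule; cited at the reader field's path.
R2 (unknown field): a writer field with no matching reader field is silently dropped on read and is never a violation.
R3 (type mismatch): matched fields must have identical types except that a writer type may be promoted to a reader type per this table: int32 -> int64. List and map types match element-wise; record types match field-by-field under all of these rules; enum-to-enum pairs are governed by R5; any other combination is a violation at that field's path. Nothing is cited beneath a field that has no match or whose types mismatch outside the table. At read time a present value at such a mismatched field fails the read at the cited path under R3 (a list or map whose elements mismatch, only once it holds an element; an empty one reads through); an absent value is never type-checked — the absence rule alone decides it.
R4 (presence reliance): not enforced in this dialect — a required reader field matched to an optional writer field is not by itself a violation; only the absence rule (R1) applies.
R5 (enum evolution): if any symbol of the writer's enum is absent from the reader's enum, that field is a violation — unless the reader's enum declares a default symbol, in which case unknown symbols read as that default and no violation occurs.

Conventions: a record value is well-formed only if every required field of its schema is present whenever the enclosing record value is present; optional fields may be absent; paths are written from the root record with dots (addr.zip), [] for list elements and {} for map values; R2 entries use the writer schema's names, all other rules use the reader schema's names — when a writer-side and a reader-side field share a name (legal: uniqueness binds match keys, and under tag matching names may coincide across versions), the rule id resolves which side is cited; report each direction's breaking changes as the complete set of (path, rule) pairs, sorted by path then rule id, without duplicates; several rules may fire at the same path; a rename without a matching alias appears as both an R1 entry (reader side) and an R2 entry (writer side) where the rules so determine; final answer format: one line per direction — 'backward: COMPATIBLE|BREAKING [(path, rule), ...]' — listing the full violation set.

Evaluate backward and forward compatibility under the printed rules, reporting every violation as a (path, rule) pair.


arrows below run writer -> reader for Shipment
backward for Shipment (reader v2, writer v1):
  severity: Kind -> Kind, writer required; from severity
  geo: Meta -> Meta, writer optional; from geo
  age: int64 -> int64, writer required; from age
  quantity: int32 -> int32, writer optional; from quantity
  id: int32 -> int32, writer optional; from id
  writer tags: unknown to reader
  geo.retries: int32 -> int32, writer optional; from geo.retries
  geo.balance: float64 -> float32, writer required; from geo.balance
  geo.zip: int64 -> int64, writer required; from geo.zip
  geo.owner: string -> string, writer required; from geo.owner
  R3 fires at geo.balance
  => backward verdict for Shipment: BREAKING, 1 violation(s)
forward for Shipment (reader v1, writer v2):
  severity: Kind -> Kind, writer optional; from severity
  tags has no writer counterpart
  geo: Meta -> Meta, writer optional; from geo
  age: int64 -> int64, writer required; from age
  quantity: int32 -> int32, writer optional; from quantity
  id: int32 -> int32, writer optional; from id
  geo.retries: int32 -> int32, writer required; from geo.retries
  geo.balance: float32 -> float64, writer required; from geo.balance
  geo.zip: int64 -> int64, writer required; from geo.zip
  geo.owner: string -> string, writer required; from geo.owner
  R3 fires at geo.balance
  R1 fires at severity
  R1 fires at tags
  => forward verdict for Shipment: BREAKING, 3 violation(s)

backward: BREAKING [(geo.balance, R3)]; forward: BREAKING [(geo.balance, R3), (severity, R1), (tags, R1)]


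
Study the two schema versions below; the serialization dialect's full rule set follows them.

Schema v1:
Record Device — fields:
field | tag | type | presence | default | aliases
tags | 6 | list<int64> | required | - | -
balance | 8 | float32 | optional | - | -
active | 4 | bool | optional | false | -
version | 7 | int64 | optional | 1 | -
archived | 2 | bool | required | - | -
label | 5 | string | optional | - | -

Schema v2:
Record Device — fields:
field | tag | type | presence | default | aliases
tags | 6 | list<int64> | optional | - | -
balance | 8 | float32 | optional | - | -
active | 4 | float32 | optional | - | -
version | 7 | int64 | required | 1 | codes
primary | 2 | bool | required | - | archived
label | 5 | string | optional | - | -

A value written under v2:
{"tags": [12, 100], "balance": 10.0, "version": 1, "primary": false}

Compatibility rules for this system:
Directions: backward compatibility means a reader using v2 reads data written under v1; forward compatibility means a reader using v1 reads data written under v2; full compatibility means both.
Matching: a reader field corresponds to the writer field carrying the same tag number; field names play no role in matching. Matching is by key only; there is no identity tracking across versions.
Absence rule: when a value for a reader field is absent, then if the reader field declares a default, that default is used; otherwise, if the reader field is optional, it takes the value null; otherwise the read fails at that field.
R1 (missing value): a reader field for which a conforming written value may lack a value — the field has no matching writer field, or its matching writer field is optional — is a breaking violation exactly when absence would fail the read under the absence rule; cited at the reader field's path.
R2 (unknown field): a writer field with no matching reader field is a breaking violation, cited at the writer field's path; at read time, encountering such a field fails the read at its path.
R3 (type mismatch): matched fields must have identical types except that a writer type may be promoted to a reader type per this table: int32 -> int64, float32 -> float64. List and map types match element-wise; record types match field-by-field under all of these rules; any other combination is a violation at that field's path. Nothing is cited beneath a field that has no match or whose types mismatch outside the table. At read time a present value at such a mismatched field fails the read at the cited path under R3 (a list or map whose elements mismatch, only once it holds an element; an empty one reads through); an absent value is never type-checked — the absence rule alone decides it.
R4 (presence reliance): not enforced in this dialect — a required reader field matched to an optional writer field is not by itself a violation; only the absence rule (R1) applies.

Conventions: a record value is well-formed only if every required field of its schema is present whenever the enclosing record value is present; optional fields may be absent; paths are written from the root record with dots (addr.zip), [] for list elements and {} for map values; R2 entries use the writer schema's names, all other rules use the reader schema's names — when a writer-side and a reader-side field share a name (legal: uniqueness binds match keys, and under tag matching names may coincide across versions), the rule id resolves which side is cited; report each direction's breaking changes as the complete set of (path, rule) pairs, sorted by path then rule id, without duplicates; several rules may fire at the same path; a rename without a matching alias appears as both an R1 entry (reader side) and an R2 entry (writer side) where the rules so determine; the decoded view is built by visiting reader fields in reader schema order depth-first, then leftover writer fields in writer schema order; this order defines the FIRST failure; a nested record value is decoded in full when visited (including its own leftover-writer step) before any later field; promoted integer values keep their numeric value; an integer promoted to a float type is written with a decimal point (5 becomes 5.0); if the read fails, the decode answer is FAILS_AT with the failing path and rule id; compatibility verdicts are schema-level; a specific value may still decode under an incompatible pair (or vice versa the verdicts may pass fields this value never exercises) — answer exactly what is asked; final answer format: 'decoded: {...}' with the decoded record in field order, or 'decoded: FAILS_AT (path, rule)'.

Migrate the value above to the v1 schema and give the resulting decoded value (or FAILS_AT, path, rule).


decoded: {"tags": [12, 100], "balance": 10.0, "active": false, "version": 1, "archived": false, "label": null}

arrows below run writer -> reader for Device
migrating the Device value to v1:
  tags := [12, 100]
  balance := 10.0
  active := false (no value, default fills)
  version := 1
  archived := false (from writer primary)
  label := null (not supplied -> null)
  => decoded: {"tags": [12, 100], "balance": 10.0, "active": false, "version": 1, "archived": false, "label": null}
ruling out the remaining Device differences:
  renamed field archived to primary in record Device (alias archived declared on the renamed field) -> no rule fires on it and the decoded Device view is identical with or without it
  field active in record Device: type bool changed to float32 (its default is dropped) -> matters for Device compatibility verdicts, not for this value's decode
  field tags in record Device: required changed to optional -> matters for Device compatibility verdicts, not for this value's decode
  field version in record Device: optional changed to required -> no rule fires on it and the decoded Device view is identical with or without it


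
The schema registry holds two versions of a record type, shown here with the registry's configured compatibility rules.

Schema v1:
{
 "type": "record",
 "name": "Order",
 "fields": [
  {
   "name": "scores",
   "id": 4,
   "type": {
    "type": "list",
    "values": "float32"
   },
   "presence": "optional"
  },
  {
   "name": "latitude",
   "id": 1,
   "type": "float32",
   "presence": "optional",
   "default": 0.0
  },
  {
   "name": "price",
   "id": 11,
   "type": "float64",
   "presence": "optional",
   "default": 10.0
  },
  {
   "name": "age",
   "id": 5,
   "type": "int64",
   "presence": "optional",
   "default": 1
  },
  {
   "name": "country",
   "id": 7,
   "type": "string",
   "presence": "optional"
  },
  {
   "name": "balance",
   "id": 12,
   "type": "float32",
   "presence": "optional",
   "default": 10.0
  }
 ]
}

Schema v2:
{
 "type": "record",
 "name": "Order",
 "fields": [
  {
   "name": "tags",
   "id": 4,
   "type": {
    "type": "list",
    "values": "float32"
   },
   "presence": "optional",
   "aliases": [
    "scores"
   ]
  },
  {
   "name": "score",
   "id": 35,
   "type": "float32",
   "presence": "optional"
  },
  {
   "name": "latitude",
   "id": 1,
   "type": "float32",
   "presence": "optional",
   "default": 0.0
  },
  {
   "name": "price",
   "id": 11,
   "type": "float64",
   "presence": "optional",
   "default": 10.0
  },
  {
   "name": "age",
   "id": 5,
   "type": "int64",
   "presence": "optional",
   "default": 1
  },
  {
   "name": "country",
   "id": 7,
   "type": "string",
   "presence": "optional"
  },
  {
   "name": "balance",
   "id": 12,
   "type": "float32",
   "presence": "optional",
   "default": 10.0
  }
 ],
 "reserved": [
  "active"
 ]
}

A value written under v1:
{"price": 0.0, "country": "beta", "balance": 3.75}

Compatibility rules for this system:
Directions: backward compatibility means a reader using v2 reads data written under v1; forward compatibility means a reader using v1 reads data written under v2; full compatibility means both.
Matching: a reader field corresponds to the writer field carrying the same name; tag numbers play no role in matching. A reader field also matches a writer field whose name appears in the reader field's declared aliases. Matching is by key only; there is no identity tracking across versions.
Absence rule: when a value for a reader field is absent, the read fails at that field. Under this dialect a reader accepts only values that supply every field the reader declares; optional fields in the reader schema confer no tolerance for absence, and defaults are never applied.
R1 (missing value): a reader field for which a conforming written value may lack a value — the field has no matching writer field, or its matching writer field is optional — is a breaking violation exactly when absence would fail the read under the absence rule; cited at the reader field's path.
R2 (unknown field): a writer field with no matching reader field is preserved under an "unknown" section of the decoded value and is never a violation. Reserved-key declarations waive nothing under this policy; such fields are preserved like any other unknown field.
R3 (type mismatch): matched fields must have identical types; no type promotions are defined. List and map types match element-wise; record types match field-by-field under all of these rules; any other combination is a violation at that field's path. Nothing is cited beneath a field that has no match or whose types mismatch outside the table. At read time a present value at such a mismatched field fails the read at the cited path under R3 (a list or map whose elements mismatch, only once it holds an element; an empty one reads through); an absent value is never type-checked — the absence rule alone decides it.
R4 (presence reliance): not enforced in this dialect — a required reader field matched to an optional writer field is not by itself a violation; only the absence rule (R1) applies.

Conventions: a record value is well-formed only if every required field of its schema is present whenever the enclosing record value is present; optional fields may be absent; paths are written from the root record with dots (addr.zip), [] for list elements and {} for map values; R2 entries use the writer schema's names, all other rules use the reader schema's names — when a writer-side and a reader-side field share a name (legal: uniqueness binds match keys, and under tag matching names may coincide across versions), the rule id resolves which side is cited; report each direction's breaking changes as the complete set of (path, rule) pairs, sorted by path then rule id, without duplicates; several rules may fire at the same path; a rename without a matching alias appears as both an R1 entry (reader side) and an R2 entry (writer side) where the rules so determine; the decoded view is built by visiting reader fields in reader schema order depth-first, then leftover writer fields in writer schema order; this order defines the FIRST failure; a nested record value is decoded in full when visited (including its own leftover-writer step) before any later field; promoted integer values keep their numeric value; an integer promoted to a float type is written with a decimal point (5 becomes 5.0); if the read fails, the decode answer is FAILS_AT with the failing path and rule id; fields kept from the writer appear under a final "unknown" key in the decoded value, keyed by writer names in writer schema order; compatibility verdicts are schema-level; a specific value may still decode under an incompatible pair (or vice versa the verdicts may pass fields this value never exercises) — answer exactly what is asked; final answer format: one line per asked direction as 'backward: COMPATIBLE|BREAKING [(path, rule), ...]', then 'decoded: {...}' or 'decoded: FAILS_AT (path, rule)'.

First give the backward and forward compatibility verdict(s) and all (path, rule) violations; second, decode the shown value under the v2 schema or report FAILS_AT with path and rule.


in Order below, arrows point writer -> reader
backward on Order — v2 reading data written by v1:
  list<float32> -> list<float32>, writer optional: tags aligns to scores
  score has no writer counterpart
  float32 -> float32, writer optional: latitude aligns to latitude
  float64 -> float64, writer optional: price aligns to price
  int64 -> int64, writer optional: age aligns to age
  string -> string, writer optional: country aligns to country
  float32 -> float32, writer optional: balance aligns to balance
  violation R1 at age
  violation R1 at balance
  violation R1 at country
  violation R1 at latitude
  violation R1 at price
  violation R1 at score
  violation R1 at tags
  => 7 violation(s): backward is BREAKING for Order
forward on Order — v1 reading data written by v2:
  scores has no writer counterpart
  float32 -> float32, writer optional: latitude aligns to latitude
  float64 -> float64, writer optional: price aligns to price
  int64 -> int64, writer optional: age aligns to age
  string -> string, writer optional: country aligns to country
  float32 -> float32, writer optional: balance aligns to balance
  leftover writer field: tags
  leftover writer field: score
  violation R1 at age
  violation R1 at balance
  violation R1 at country
  violation R1 at latitude
  violation R1 at price
  violation R1 at scores
  => 6 violation(s): forward is BREAKING for Order
decode (reader v2):
  read fails at tags under R1 (no fill)
  => FAILS_AT (tags, R1)

backward: BREAKING [(age, R1), (balance, R1), (country, R1), (latitude, R1), (price, R1), (score, R1), (tags, R1)]; forward: BREAKING [(age, R1), (balance, R1), (country, R1), (latitude, R1), (price, R1), (scores, R1)]; decoded: FAILS_AT (tags, R1)
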